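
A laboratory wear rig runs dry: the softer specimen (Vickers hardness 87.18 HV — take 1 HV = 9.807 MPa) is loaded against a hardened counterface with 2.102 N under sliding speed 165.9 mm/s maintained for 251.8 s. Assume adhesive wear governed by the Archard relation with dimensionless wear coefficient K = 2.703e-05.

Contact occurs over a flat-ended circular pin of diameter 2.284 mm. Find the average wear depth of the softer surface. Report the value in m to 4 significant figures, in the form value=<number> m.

value=6.776e-07 m

Each operation holds full float precision — intermediate values are displayed rounded. Rounded once at the end: four significant digits.
Convert: Sliding speed v = 165.9 mm/s = 0.1659 m/s. Total distance L = v·t = 0.1659 m/s × 251.8 s = 41.77 m.
Convert: Hardness H = 87.18 HV × 9.807 MPa/HV = 855.0 MPa = 8.550e+08 Pa.
Convert: Pin diameter d = 2.284 mm = 0.002284 m. Contact area A = π·d²/4 = π·(0.002284 m)²/4 = 4.097e-06 m².
Restated in SI base units: W = 2.102 N, H = 8.550e+08 Pa, K = 2.703e-05.
Archard relation: V = K·W·L/H = 2.703e-05 · 2.102 · 41.77 / 8.550e+08 = 2.776e-12 m³.
Mean depth h = V/A = 2.776e-12 / 4.097e-06 = 6.776e-07 m.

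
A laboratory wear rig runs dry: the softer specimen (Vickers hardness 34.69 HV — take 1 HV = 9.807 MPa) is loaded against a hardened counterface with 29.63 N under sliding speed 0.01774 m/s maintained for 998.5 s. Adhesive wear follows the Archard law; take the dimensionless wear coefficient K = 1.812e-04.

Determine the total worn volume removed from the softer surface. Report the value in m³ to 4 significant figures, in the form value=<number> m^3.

The algebra runs at full float precision, and intermediate values are displayed rounded. Rounded just once, at four significant digits.
The distance L = v·t = 0.01774 m/s × 998.5 s = 17.71 m.
Hardness H = 34.69 HV × 9.807 MPa/HV = 340.2 MPa = 3.402e+08 Pa.
As SI base values: W = 29.63 N, H = 3.402e+08 Pa, K = 1.812e-04.
Worn volume V = K·W·L/H = 1.812e-04 · 29.63 · 17.71 / 3.402e+08 = 2.795e-10 m³.

value=2.795e-10 m^3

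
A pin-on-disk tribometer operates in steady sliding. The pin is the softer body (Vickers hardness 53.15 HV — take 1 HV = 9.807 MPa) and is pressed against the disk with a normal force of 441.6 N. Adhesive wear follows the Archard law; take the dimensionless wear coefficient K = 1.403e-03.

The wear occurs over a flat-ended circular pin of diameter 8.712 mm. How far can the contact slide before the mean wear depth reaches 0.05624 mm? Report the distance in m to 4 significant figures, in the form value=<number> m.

Intermediate values are displayed rounded; each operation keeps exact precision; a single final rounding: 4 significant figures.
Convert: Hardness H = 53.15 HV × 9.807 MPa/HV = 521.2 MPa = 5.212e+08 Pa.
Convert: Pin diameter d = 8.712 mm = 0.008712 m. Contact area A = π·d²/4 = π·(0.008712 m)²/4 = 5.961e-05 m².
Convert: Depth limit h_lim = 0.05624 mm = 5.624e-05 m.
Collected in SI base units: W = 441.6 N, H = 5.212e+08 Pa, K = 1.403e-03.
At the depth limit, V_lim = h_lim·A = 5.624e-05 · 5.961e-05 = 3.353e-09 m³.
Life L = V_lim·H/(K·W) = 3.353e-09 · 5.212e+08 / (1.403e-03 · 441.6) = 2.820 m.

value=2.820 m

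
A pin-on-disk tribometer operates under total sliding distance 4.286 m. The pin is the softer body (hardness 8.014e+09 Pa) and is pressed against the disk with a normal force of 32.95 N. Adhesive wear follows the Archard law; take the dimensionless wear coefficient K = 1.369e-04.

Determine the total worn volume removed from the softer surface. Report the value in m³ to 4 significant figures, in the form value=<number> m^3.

Intermediate values are displayed rounded, and each operation keeps full float precision, and a single final rounding: 4 significant digits.
In SI base units, W = 32.95 N, H = 8.014e+09 Pa, K = 1.369e-04.
Archard relation: V = K·W·L/H = 1.369e-04 · 32.95 · 4.286 / 8.014e+09 = 2.412e-12 m³.

value=2.412e-12 m^3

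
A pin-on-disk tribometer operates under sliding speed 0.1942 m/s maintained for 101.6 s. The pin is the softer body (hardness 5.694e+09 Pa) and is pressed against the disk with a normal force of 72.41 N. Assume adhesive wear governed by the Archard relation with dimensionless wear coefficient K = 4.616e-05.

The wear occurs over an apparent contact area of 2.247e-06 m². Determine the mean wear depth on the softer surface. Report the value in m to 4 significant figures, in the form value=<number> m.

value=5.155e-06 m

The intermediates appear rounded, and every step holds full float precision; a single final rounding: 4 significant figures.
Convert: Sliding distance L = v·t = 0.1942 m/s × 101.6 s = 19.73 m.
Working in SI base units: W = 72.41 N, H = 5.694e+09 Pa, K = 4.616e-05.
Archard volume V = K·W·L/H = 4.616e-05 · 72.41 · 19.73 / 5.694e+09 = 1.158e-11 m³.
Depth of wear h = V/A = 1.158e-11 / 2.247e-06 = 5.155e-06 m.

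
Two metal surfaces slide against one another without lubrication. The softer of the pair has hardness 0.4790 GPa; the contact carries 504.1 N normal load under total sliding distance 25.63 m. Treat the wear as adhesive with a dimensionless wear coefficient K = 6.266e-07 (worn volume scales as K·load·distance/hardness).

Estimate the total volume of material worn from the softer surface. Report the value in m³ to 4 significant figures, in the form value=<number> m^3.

Intermediate values are shown rounded — all arithmetic maintains exact precision — rounded once at the end to four significant figures.
Hardness H = 0.4790 GPa = 4.790e+08 Pa.
Working in SI base units: W = 504.1 N, H = 4.790e+08 Pa, K = 6.266e-07.
Apply Archard: V = K·W·L/H = 6.266e-07 · 504.1 · 25.63 / 4.790e+08 = 1.690e-11 m³.

value=1.690e-11 m^3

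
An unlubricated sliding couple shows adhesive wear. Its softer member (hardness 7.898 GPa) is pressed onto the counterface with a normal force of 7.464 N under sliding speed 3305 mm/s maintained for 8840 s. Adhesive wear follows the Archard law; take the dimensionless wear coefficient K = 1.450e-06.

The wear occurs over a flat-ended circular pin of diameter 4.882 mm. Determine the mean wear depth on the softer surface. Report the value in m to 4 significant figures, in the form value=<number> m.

All arithmetic carries exact precision; the intermediates are displayed rounded. Rounded just once: 4 significant digits.
Sliding speed v = 3305 mm/s = 3.305 m/s. Distance L = v·t = 3.305 m/s × 8840 s = 2.922e+04 m.
Hardness H = 7.898 GPa = 7.898e+09 Pa.
Pin diameter d = 4.882 mm = 0.004882 m. Contact area A = π·d²/4 = π·(0.004882 m)²/4 = 1.872e-05 m².
Working in SI base units: W = 7.464 N, H = 7.898e+09 Pa, K = 1.450e-06.
Archard relation: V = K·W·L/H = 1.450e-06 · 7.464 · 2.922e+04 / 7.898e+09 = 4.004e-11 m³.
Depth of wear h = V/A = 4.004e-11 / 1.872e-05 = 2.139e-06 m.

value=2.139e-06 m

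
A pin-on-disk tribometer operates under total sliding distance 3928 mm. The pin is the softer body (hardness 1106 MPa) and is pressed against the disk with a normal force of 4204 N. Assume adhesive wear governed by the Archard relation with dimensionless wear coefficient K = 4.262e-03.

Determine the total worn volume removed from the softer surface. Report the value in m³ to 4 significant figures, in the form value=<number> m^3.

value=6.363e-08 m^3

The algebra holds exact precision — quoted intermediates are rounded, and one last rounding: four significant figures.
Convert: Path length L = 3928 mm = 3.928 m.
Convert: Hardness H = 1106 MPa = 1.106e+09 Pa.
In SI base units, W = 4204 N, H = 1.106e+09 Pa, K = 4.262e-03.
Wear volume V = K·W·L/H = 4.262e-03 · 4204 · 3.928 / 1.106e+09 = 6.363e-08 m³.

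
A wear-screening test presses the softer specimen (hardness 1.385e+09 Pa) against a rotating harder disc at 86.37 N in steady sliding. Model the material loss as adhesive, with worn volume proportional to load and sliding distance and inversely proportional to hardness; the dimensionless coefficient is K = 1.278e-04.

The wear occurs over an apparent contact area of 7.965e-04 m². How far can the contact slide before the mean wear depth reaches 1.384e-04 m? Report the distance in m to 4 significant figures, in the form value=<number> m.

All working math maintains full float precision, and intermediate values are displayed rounded. Rounded once at the end to 4 significant digits.
Expressed in SI base units: W = 86.37 N, H = 1.385e+09 Pa, K = 1.278e-04.
Allowed volume V_lim = h_lim·A = 1.384e-04 · 7.965e-04 = 1.102e-07 m³.
Life L = V_lim·H/(K·W) = 1.102e-07 · 1.385e+09 / (1.278e-04 · 86.37) = 1.383e+04 m.

value=1.383e+04 m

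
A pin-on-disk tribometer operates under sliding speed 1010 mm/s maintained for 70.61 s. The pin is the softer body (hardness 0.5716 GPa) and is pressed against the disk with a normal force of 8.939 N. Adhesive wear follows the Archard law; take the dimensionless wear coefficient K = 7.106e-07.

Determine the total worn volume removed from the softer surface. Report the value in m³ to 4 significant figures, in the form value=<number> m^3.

The computation maintains full precision; intermediates are displayed rounded, and a single final rounding to four significant figures.
Sliding speed v = 1010 mm/s = 1.010 m/s. Distance L = v·t = 1.010 m/s × 70.61 s = 71.32 m.
Hardness H = 0.5716 GPa = 5.716e+08 Pa.
In SI base units: W = 8.939 N, H = 5.716e+08 Pa, K = 7.106e-07.
Wear volume V = K·W·L/H = 7.106e-07 · 8.939 · 71.32 / 5.716e+08 = 7.925e-13 m³.

value=7.925e-13 m^3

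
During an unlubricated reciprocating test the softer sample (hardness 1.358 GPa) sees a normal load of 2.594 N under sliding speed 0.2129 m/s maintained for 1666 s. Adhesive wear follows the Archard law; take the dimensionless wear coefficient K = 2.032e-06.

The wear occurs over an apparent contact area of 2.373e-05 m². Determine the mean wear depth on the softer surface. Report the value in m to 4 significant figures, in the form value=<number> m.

Printed values are rounded. Every step holds full precision, and a single final rounding to four significant digits.
Sliding distance L = v·t = 0.2129 m/s × 1666 s = 354.7 m.
Hardness H = 1.358 GPa = 1.358e+09 Pa.
Collected in SI base units: W = 2.594 N, H = 1.358e+09 Pa, K = 2.032e-06.
The Archard volume V = K·W·L/H = 2.032e-06 · 2.594 · 354.7 / 1.358e+09 = 1.377e-12 m³.
Wear depth h = V/A = 1.377e-12 / 2.373e-05 = 5.802e-08 m.

value=5.802e-08 m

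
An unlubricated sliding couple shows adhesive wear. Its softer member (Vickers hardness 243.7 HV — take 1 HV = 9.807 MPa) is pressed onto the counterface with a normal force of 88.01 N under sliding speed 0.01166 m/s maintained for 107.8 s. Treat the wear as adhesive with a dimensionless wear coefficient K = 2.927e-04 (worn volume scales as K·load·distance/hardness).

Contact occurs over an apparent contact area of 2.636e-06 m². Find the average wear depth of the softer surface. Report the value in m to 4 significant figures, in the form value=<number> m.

value=5.140e-06 m

Intermediates are shown rounded. The algebra maintains exact precision; a single final rounding, at four significant figures.
Convert: Sliding distance L = v·t = 0.01166 m/s × 107.8 s = 1.257 m.
Convert: Hardness H = 243.7 HV × 9.807 MPa/HV = 2390 MPa = 2.390e+09 Pa.
In SI base units, W = 88.01 N, H = 2.390e+09 Pa, K = 2.927e-04.
Worn volume V = K·W·L/H = 2.927e-04 · 88.01 · 1.257 / 2.390e+09 = 1.355e-11 m³.
Wear depth h = V/A = 1.355e-11 / 2.636e-06 = 5.140e-06 m.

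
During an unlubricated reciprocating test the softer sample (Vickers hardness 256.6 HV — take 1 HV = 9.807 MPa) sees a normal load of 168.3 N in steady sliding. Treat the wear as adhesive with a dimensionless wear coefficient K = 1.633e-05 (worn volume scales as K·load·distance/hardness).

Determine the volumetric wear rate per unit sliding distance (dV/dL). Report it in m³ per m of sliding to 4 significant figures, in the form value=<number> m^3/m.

The algebra keeps full precision; the intermediates are shown rounded, and rounded once at the end to four significant digits.
Hardness H = 256.6 HV × 9.807 MPa/HV = 2516 MPa = 2.516e+09 Pa.
Working in SI base units: W = 168.3 N, H = 2.516e+09 Pa, K = 1.633e-05.
Volumetric rate dV/dL = K·W/H, per unit distance: 1.633e-05 · 168.3 / 2.516e+09 = 1.092e-12 m³/m.

value=1.092e-12 m^3/m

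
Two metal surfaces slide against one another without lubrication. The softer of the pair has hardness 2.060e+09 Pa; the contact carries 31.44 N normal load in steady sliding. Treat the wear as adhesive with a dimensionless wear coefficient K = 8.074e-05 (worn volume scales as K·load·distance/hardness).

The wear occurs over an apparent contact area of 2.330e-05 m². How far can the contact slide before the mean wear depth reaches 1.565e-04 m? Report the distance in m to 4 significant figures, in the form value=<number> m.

value=2959 m

Intermediates are printed rounded. The computation runs at full precision — one final rounding: 4 significant digits.
As SI base values: W = 31.44 N, H = 2.060e+09 Pa, K = 8.074e-05.
At the depth limit, V_lim = h_lim·A = 1.565e-04 · 2.330e-05 = 3.646e-09 m³.
Thus life L = V_lim·H/(K·W) = 3.646e-09 · 2.060e+09 / (8.074e-05 · 31.44) = 2959 m.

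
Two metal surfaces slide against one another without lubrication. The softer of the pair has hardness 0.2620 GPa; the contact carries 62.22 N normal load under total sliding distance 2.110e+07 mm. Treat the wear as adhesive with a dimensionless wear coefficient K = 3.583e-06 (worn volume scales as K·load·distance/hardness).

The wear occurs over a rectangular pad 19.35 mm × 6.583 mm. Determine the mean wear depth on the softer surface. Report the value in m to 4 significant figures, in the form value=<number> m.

The computation holds exact precision; quoted intermediates are rounded. Rounded once at the end: four significant digits.
Distance covered L = 2.110e+07 mm = 2.110e+04 m.
Hardness H = 0.2620 GPa = 2.620e+08 Pa.
Pad sides 19.35 mm × 6.583 mm = 0.01935 m × 0.006583 m. Contact area A = 0.01935 m × 0.006583 m = 1.274e-04 m².
As SI base values: W = 62.22 N, H = 2.620e+08 Pa, K = 3.583e-06.
Apply Archard: V = K·W·L/H = 3.583e-06 · 62.22 · 2.110e+04 / 2.620e+08 = 1.795e-08 m³.
Wear depth h = V/A = 1.795e-08 / 1.274e-04 = 1.409e-04 m.

value=1.409e-04 m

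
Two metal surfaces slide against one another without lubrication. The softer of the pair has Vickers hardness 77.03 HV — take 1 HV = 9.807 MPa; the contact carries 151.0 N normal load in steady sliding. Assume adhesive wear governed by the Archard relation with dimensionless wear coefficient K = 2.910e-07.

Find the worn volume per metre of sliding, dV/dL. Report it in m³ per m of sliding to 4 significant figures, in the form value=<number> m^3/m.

value=5.817e-14 m^3/m

The algebra holds exact precision; intermediates are shown rounded, and a single final rounding: 4 significant figures.
Convert: Hardness H = 77.03 HV × 9.807 MPa/HV = 755.4 MPa = 7.554e+08 Pa.
Working in SI base units: W = 151.0 N, H = 7.554e+08 Pa, K = 2.910e-07.
Sliding wear rate dV/dL = K·W/H: 2.910e-07 · 151.0 / 7.554e+08 = 5.817e-14 m³/m.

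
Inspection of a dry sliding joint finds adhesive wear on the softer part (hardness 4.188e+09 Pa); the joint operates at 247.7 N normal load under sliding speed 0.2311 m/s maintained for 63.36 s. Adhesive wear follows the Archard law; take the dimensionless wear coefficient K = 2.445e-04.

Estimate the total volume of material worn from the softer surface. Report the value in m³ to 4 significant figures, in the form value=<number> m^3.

All working math maintains full float precision, and shown intermediates are rounded, and rounded just once: 4 significant digits.
Total distance L = v·t = 0.2311 m/s × 63.36 s = 14.64 m.
Expressed in SI base units: W = 247.7 N, H = 4.188e+09 Pa, K = 2.445e-04.
Wear volume V = K·W·L/H = 2.445e-04 · 247.7 · 14.64 / 4.188e+09 = 2.117e-10 m³.

value=2.117e-10 m^3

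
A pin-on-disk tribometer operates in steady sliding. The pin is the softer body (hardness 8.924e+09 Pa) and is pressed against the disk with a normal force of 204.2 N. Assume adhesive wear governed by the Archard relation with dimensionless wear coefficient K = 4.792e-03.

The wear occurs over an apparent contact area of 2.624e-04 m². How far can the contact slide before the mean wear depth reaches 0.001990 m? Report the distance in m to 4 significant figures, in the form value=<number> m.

value=4762 m

Each operation carries exact precision — intermediate values appear rounded; rounded just once, at four significant digits.
In SI base units: W = 204.2 N, H = 8.924e+09 Pa, K = 4.792e-03.
Permissible volume V_lim = h_lim·A = 0.001990 · 2.624e-04 = 5.222e-07 m³.
Sliding life L = V_lim·H/(K·W) = 5.222e-07 · 8.924e+09 / (4.792e-03 · 204.2) = 4762 m.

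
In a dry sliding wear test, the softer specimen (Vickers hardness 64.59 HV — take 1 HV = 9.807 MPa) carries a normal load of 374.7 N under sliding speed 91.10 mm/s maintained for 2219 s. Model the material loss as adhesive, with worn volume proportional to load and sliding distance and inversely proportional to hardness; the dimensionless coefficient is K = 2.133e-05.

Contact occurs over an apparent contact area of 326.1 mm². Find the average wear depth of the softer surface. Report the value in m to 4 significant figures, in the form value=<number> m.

value=7.822e-06 m

Intermediates are shown rounded, and every step keeps full float precision — a single final rounding, at 4 significant figures.
Sliding speed v = 91.10 mm/s = 0.09110 m/s. Distance covered L = v·t = 0.09110 m/s × 2219 s = 202.2 m.
Hardness H = 64.59 HV × 9.807 MPa/HV = 633.4 MPa = 6.334e+08 Pa.
Contact area A = 326.1 mm² = 3.261e-04 m².
As SI base values: W = 374.7 N, H = 6.334e+08 Pa, K = 2.133e-05.
Worn volume V = K·W·L/H = 2.133e-05 · 374.7 · 202.2 / 6.334e+08 = 2.551e-09 m³.
Average depth h = V/A = 2.551e-09 / 3.261e-04 = 7.822e-06 m.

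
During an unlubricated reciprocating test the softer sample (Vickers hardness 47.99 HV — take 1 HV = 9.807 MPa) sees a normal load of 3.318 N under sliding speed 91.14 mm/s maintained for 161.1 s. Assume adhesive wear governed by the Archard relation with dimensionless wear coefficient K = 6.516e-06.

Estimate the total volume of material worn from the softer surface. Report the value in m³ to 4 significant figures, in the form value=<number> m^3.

Intermediates are shown rounded, and all arithmetic carries full precision, and a lone final rounding to 4 significant digits.
Sliding speed v = 91.14 mm/s = 0.09114 m/s. Path length L = v·t = 0.09114 m/s × 161.1 s = 14.68 m.
Hardness H = 47.99 HV × 9.807 MPa/HV = 470.6 MPa = 4.706e+08 Pa.
In SI base units, W = 3.318 N, H = 4.706e+08 Pa, K = 6.516e-06.
Apply Archard: V = K·W·L/H = 6.516e-06 · 3.318 · 14.68 / 4.706e+08 = 6.745e-13 m³.

value=6.745e-13 m^3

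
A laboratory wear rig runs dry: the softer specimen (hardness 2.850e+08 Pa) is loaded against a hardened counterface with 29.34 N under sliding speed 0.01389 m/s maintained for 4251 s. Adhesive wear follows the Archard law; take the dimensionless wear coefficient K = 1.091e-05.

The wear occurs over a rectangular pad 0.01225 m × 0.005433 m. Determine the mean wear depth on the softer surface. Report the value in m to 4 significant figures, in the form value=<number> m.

The intermediates are printed rounded, and every step maintains full float precision — a single final rounding, at four significant figures.
Sliding distance L = v·t = 0.01389 m/s × 4251 s = 59.05 m.
Contact area A = 0.01225 m × 0.005433 m = 6.655e-05 m².
Working in SI base units: W = 29.34 N, H = 2.850e+08 Pa, K = 1.091e-05.
The Archard volume V = K·W·L/H = 1.091e-05 · 29.34 · 59.05 / 2.850e+08 = 6.632e-11 m³.
Mean depth h = V/A = 6.632e-11 / 6.655e-05 = 9.965e-07 m.

value=9.965e-07 m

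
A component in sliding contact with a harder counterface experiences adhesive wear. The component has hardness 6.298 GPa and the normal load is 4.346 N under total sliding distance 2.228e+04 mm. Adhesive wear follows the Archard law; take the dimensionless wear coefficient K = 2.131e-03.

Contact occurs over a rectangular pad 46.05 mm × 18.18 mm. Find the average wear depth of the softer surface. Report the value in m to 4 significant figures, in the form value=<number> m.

Intermediates are shown rounded; all arithmetic holds full precision, and rounded once at the end, at 4 significant digits.
Convert: The distance L = 2.228e+04 mm = 22.28 m.
Convert: Hardness H = 6.298 GPa = 6.298e+09 Pa.
Convert: Pad sides 46.05 mm × 18.18 mm = 0.04605 m × 0.01818 m. Contact area A = 0.04605 m × 0.01818 m = 8.372e-04 m².
In SI base units, W = 4.346 N, H = 6.298e+09 Pa, K = 2.131e-03.
By Archard's law, V = K·W·L/H = 2.131e-03 · 4.346 · 22.28 / 6.298e+09 = 3.276e-11 m³.
Depth of wear h = V/A = 3.276e-11 / 8.372e-04 = 3.913e-08 m.

value=3.913e-08 m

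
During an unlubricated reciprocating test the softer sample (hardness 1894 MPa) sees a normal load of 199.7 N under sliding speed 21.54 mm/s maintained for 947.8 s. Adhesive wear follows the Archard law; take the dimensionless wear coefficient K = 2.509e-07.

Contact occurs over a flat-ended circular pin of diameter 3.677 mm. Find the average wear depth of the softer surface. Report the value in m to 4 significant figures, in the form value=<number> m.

value=5.086e-08 m

Shown intermediates are rounded — every step carries full precision; a single final rounding, at 4 significant digits.
Convert: Sliding speed v = 21.54 mm/s = 0.02154 m/s. Path length L = v·t = 0.02154 m/s × 947.8 s = 20.42 m.
Convert: Hardness H = 1894 MPa = 1.894e+09 Pa.
Convert: Pin diameter d = 3.677 mm = 0.003677 m. Contact area A = π·d²/4 = π·(0.003677 m)²/4 = 1.062e-05 m².
SI base units throughout: W = 199.7 N, H = 1.894e+09 Pa, K = 2.509e-07.
Apply Archard: V = K·W·L/H = 2.509e-07 · 199.7 · 20.42 / 1.894e+09 = 5.401e-13 m³.
Average depth h = V/A = 5.401e-13 / 1.062e-05 = 5.086e-08 m.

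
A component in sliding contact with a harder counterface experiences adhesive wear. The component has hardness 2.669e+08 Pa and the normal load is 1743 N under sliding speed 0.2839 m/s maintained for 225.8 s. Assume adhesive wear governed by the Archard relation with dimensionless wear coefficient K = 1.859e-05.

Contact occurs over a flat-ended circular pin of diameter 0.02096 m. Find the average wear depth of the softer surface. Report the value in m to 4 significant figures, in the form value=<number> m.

Each operation holds exact precision; intermediate values appear rounded; one final rounding: 4 significant digits.
Total distance L = v·t = 0.2839 m/s × 225.8 s = 64.10 m.
Contact area A = π·d²/4 = π·(0.02096 m)²/4 = 3.450e-04 m².
Expressed in SI base units: W = 1743 N, H = 2.669e+08 Pa, K = 1.859e-05.
Apply Archard: V = K·W·L/H = 1.859e-05 · 1743 · 64.10 / 2.669e+08 = 7.782e-09 m³.
Wear depth h = V/A = 7.782e-09 / 3.450e-04 = 2.256e-05 m.

value=2.256e-05 m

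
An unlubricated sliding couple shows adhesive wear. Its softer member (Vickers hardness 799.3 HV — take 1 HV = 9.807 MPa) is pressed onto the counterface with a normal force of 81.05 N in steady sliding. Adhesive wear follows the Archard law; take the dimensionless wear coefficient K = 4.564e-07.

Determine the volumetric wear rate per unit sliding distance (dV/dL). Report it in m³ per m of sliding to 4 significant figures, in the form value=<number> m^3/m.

value=4.719e-15 m^3/m

Each operation carries full precision — intermediate values are printed rounded, and one final rounding: four significant figures.
Convert: Hardness H = 799.3 HV × 9.807 MPa/HV = 7839 MPa = 7.839e+09 Pa.
In SI base units: W = 81.05 N, H = 7.839e+09 Pa, K = 4.564e-07.
Sliding wear rate dV/dL = K·W/H, per unit distance: 4.564e-07 · 81.05 / 7.839e+09 = 4.719e-15 m³/m.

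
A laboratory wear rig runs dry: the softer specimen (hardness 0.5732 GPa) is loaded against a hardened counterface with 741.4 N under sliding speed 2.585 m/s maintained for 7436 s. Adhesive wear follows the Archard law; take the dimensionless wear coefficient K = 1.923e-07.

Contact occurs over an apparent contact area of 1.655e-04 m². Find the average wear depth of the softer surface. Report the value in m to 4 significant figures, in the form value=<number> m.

Intermediates are displayed rounded — the computation maintains full float precision. Rounded just once: four significant digits.
Path length L = v·t = 2.585 m/s × 7436 s = 1.922e+04 m.
Hardness H = 0.5732 GPa = 5.732e+08 Pa.
Collected in SI base units: W = 741.4 N, H = 5.732e+08 Pa, K = 1.923e-07.
By Archard's law, V = K·W·L/H = 1.923e-07 · 741.4 · 1.922e+04 / 5.732e+08 = 4.781e-09 m³.
Mean wear depth h = V/A = 4.781e-09 / 1.655e-04 = 2.889e-05 m.

value=2.889e-05 m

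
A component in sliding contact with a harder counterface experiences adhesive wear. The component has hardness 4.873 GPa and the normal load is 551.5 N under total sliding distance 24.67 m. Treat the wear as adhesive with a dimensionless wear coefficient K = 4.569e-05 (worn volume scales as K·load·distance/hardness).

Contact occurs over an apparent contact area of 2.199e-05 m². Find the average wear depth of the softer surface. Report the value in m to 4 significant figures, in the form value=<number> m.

value=5.801e-06 m

Quoted intermediates are rounded. The algebra keeps full float precision. Rounded just once: 4 significant figures.
Convert: Hardness H = 4.873 GPa = 4.873e+09 Pa.
As SI base values: W = 551.5 N, H = 4.873e+09 Pa, K = 4.569e-05.
By Archard's law, V = K·W·L/H = 4.569e-05 · 551.5 · 24.67 / 4.873e+09 = 1.276e-10 m³.
Mean depth h = V/A = 1.276e-10 / 2.199e-05 = 5.801e-06 m.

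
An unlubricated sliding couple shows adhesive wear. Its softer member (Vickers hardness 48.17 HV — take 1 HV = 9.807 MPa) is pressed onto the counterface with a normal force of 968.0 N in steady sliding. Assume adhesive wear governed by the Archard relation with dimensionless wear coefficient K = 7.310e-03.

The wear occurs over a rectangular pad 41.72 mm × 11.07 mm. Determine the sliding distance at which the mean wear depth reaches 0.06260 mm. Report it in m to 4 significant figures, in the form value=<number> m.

The intermediates are shown rounded; the algebra holds exact precision — rounded once at the end, at four significant digits.
Convert: Hardness H = 48.17 HV × 9.807 MPa/HV = 472.4 MPa = 4.724e+08 Pa.
Convert: Pad sides 41.72 mm × 11.07 mm = 0.04172 m × 0.01107 m. Contact area A = 0.04172 m × 0.01107 m = 4.618e-04 m².
Convert: Depth limit h_lim = 0.06260 mm = 6.260e-05 m.
As SI base values: W = 968.0 N, H = 4.724e+08 Pa, K = 7.310e-03.
At the depth limit, V_lim = h_lim·A = 6.260e-05 · 4.618e-04 = 2.891e-08 m³.
Inverting, life L = V_lim·H/(K·W) = 2.891e-08 · 4.724e+08 / (7.310e-03 · 968.0) = 1.930 m.

value=1.930 m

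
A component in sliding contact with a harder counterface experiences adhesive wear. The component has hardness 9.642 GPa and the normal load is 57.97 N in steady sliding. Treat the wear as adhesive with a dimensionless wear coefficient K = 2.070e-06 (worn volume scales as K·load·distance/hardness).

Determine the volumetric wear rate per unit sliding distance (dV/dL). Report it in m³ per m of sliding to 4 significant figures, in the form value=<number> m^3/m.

value=1.245e-14 m^3/m

The computation keeps full float precision. The intermediates are printed rounded — a lone final rounding, at four significant figures.
Convert: Hardness H = 9.642 GPa = 9.642e+09 Pa.
As SI base values: W = 57.97 N, H = 9.642e+09 Pa, K = 2.070e-06.
Wear rate dV/dL = K·W/H, so: 2.070e-06 · 57.97 / 9.642e+09 = 1.245e-14 m³/m.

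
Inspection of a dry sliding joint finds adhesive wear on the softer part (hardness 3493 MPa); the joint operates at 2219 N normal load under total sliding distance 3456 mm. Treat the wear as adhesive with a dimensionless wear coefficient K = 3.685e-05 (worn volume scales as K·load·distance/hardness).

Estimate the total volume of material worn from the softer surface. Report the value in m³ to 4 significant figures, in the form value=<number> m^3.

value=8.090e-11 m^3

The intermediates are printed rounded. The computation carries full precision — rounded once at the end: four significant figures.
Path length L = 3456 mm = 3.456 m.
Hardness H = 3493 MPa = 3.493e+09 Pa.
Working in SI base units: W = 2219 N, H = 3.493e+09 Pa, K = 3.685e-05.
By Archard's law, V = K·W·L/H = 3.685e-05 · 2219 · 3.456 / 3.493e+09 = 8.090e-11 m³.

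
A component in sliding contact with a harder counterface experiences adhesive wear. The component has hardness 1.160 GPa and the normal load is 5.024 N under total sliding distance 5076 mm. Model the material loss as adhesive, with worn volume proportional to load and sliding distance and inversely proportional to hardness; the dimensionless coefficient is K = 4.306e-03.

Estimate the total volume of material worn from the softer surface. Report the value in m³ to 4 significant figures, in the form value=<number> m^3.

value=9.466e-11 m^3

Quoted intermediates are rounded, and all arithmetic carries full precision; rounded once at the end: 4 significant figures.
Distance covered L = 5076 mm = 5.076 m.
Hardness H = 1.160 GPa = 1.160e+09 Pa.
Restated in SI base units: W = 5.024 N, H = 1.160e+09 Pa, K = 4.306e-03.
Volume removed: V = K·W·L/H = 4.306e-03 · 5.024 · 5.076 / 1.160e+09 = 9.466e-11 m³.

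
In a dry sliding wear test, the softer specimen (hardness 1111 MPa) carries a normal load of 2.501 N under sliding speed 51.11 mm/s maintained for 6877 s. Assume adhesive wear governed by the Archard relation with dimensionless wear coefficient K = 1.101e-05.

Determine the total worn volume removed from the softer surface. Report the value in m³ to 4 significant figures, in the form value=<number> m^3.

value=8.711e-12 m^3

The algebra holds exact precision. Displayed values are rounded — a single final rounding: 4 significant figures.
Convert: Sliding speed v = 51.11 mm/s = 0.05111 m/s. The distance L = v·t = 0.05111 m/s × 6877 s = 351.5 m.
Convert: Hardness H = 1111 MPa = 1.111e+09 Pa.
SI base units throughout: W = 2.501 N, H = 1.111e+09 Pa, K = 1.101e-05.
Archard relation: V = K·W·L/H = 1.101e-05 · 2.501 · 351.5 / 1.111e+09 = 8.711e-12 m³.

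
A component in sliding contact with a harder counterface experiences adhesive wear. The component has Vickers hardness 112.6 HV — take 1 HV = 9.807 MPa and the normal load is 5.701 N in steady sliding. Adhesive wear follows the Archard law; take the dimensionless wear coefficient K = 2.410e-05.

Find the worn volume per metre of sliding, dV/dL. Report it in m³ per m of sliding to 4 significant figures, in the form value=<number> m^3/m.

value=1.244e-13 m^3/m

Every step holds exact precision — intermediates are printed rounded — one final rounding to 4 significant figures.
Hardness H = 112.6 HV × 9.807 MPa/HV = 1104 MPa = 1.104e+09 Pa.
Restated in SI base units: W = 5.701 N, H = 1.104e+09 Pa, K = 2.410e-05.
Rate of wear dV/dL = K·W/H: 2.410e-05 · 5.701 / 1.104e+09 = 1.244e-13 m³/m.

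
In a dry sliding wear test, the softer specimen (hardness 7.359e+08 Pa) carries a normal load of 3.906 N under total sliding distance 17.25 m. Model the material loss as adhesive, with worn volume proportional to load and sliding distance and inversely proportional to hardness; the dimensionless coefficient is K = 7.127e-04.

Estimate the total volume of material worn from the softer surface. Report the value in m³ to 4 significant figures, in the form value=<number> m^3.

value=6.525e-11 m^3

Intermediate values are printed rounded — all arithmetic carries full precision — one final rounding, at 4 significant figures.
Expressed in SI base units: W = 3.906 N, H = 7.359e+08 Pa, K = 7.127e-04.
Archard relation: V = K·W·L/H = 7.127e-04 · 3.906 · 17.25 / 7.359e+08 = 6.525e-11 m³.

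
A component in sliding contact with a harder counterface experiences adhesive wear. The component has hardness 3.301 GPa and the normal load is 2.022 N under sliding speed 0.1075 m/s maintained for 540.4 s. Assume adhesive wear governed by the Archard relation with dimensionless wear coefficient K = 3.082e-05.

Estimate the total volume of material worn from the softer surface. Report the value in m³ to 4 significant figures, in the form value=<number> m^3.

Each operation maintains full precision; intermediate values appear rounded. Rounded just once to four significant digits.
Distance L = v·t = 0.1075 m/s × 540.4 s = 58.09 m.
Hardness H = 3.301 GPa = 3.301e+09 Pa.
Restated in SI base units: W = 2.022 N, H = 3.301e+09 Pa, K = 3.082e-05.
By Archard's law, V = K·W·L/H = 3.082e-05 · 2.022 · 58.09 / 3.301e+09 = 1.097e-12 m³.

value=1.097e-12 m^3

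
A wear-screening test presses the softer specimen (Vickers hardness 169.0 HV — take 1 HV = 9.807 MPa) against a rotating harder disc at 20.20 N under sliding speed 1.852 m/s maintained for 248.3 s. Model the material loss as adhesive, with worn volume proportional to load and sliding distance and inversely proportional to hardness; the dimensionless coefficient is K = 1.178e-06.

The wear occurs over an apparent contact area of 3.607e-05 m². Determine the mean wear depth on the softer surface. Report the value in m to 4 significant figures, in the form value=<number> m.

The intermediates appear rounded — all working math holds exact precision, and rounded just once to 4 significant digits.
Convert: Distance covered L = v·t = 1.852 m/s × 248.3 s = 459.9 m.
Convert: Hardness H = 169.0 HV × 9.807 MPa/HV = 1657 MPa = 1.657e+09 Pa.
Collected in SI base units: W = 20.20 N, H = 1.657e+09 Pa, K = 1.178e-06.
Worn volume V = K·W·L/H = 1.178e-06 · 20.20 · 459.9 / 1.657e+09 = 6.602e-12 m³.
Mean depth h = V/A = 6.602e-12 / 3.607e-05 = 1.830e-07 m.

value=1.830e-07 m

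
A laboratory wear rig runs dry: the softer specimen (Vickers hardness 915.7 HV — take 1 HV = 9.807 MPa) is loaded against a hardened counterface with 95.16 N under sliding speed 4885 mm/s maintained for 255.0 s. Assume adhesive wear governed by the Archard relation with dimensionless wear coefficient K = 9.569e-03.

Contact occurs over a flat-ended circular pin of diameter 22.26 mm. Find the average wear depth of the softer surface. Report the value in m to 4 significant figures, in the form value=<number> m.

value=3.246e-04 m

The computation carries full precision — the intermediates are printed rounded. Rounded just once to 4 significant digits.
Convert: Sliding speed v = 4885 mm/s = 4.885 m/s. The distance L = v·t = 4.885 m/s × 255.0 s = 1246 m.
Convert: Hardness H = 915.7 HV × 9.807 MPa/HV = 8980 MPa = 8.980e+09 Pa.
Convert: Pin diameter d = 22.26 mm = 0.02226 m. Contact area A = π·d²/4 = π·(0.02226 m)²/4 = 3.892e-04 m².
In SI base units, W = 95.16 N, H = 8.980e+09 Pa, K = 9.569e-03.
Worn volume V = K·W·L/H = 9.569e-03 · 95.16 · 1246 / 8.980e+09 = 1.263e-07 m³.
Wear depth h = V/A = 1.263e-07 / 3.892e-04 = 3.246e-04 m.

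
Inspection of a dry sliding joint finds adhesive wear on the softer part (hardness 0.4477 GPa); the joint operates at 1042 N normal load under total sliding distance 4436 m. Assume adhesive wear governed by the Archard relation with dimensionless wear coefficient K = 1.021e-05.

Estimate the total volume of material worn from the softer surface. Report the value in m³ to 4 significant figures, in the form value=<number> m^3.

value=1.054e-07 m^3

Printed values are rounded. The algebra runs at full precision; rounded once at the end: four significant digits.
Hardness H = 0.4477 GPa = 4.477e+08 Pa.
In SI base units: W = 1042 N, H = 4.477e+08 Pa, K = 1.021e-05.
Volume removed: V = K·W·L/H = 1.021e-05 · 1042 · 4436 / 4.477e+08 = 1.054e-07 m³.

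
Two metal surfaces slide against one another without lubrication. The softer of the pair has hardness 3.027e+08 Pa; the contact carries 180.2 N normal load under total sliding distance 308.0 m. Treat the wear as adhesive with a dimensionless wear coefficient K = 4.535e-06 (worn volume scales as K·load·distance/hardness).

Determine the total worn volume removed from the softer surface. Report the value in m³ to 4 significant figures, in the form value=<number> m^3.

value=8.315e-10 m^3

The intermediates appear rounded. Every step maintains exact precision — one final rounding, at 4 significant figures.
Restated in SI base units: W = 180.2 N, H = 3.027e+08 Pa, K = 4.535e-06.
Archard relation: V = K·W·L/H = 4.535e-06 · 180.2 · 308.0 / 3.027e+08 = 8.315e-10 m³.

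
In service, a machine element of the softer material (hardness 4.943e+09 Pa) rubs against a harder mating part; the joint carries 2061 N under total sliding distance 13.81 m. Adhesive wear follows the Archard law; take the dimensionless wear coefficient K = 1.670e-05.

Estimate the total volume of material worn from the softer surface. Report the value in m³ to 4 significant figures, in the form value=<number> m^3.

value=9.616e-11 m^3

The intermediates are printed rounded — each operation carries full precision — one last rounding to four significant digits.
Expressed in SI base units: W = 2061 N, H = 4.943e+09 Pa, K = 1.670e-05.
Apply Archard: V = K·W·L/H = 1.670e-05 · 2061 · 13.81 / 4.943e+09 = 9.616e-11 m³.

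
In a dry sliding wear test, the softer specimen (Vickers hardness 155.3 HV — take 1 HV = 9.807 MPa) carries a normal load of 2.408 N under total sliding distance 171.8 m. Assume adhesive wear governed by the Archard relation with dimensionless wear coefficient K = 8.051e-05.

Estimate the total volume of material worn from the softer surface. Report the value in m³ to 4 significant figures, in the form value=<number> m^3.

Intermediate values are printed rounded. All working math keeps exact precision. Rounded just once, at 4 significant figures.
Convert: Hardness H = 155.3 HV × 9.807 MPa/HV = 1523 MPa = 1.523e+09 Pa.
Collected in SI base units: W = 2.408 N, H = 1.523e+09 Pa, K = 8.051e-05.
Apply Archard: V = K·W·L/H = 8.051e-05 · 2.408 · 171.8 / 1.523e+09 = 2.187e-11 m³.

value=2.187e-11 m^3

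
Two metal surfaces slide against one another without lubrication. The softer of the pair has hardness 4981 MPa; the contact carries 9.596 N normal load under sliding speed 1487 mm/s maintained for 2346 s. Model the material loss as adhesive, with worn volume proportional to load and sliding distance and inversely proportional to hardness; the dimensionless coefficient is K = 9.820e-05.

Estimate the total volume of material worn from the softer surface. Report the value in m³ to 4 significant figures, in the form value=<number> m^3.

Intermediates appear rounded. The computation runs at full float precision, and a lone final rounding, at four significant digits.
Convert: Sliding speed v = 1487 mm/s = 1.487 m/s. Path length L = v·t = 1.487 m/s × 2346 s = 3489 m.
Convert: Hardness H = 4981 MPa = 4.981e+09 Pa.
Collected in SI base units: W = 9.596 N, H = 4.981e+09 Pa, K = 9.820e-05.
Wear volume V = K·W·L/H = 9.820e-05 · 9.596 · 3489 / 4.981e+09 = 6.600e-10 m³.

value=6.600e-10 m^3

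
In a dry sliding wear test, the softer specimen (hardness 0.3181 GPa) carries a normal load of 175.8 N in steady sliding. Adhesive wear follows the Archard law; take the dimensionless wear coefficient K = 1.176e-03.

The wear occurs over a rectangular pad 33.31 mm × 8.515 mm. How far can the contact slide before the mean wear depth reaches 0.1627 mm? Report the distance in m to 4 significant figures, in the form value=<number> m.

value=71.00 m

Displayed values are rounded — each operation holds exact precision, and a single final rounding: four significant figures.
Hardness H = 0.3181 GPa = 3.181e+08 Pa.
Pad sides 33.31 mm × 8.515 mm = 0.03331 m × 0.008515 m. Contact area A = 0.03331 m × 0.008515 m = 2.836e-04 m².
Depth limit h_lim = 0.1627 mm = 1.627e-04 m.
Expressed in SI base units: W = 175.8 N, H = 3.181e+08 Pa, K = 1.176e-03.
Limit volume V_lim = h_lim·A = 1.627e-04 · 2.836e-04 = 4.615e-08 m³.
So the life L = V_lim·H/(K·W) = 4.615e-08 · 3.181e+08 / (1.176e-03 · 175.8) = 71.00 m.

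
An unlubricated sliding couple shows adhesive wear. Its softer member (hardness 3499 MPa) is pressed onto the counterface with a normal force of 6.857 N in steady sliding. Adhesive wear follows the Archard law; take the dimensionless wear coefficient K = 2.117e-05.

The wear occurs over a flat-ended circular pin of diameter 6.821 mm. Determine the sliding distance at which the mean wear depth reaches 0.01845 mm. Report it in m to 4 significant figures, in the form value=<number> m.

value=1.625e+04 m

Intermediate values are printed rounded; all working math holds full float precision; a lone final rounding, at 4 significant digits.
Convert: Hardness H = 3499 MPa = 3.499e+09 Pa.
Convert: Pin diameter d = 6.821 mm = 0.006821 m. Contact area A = π·d²/4 = π·(0.006821 m)²/4 = 3.654e-05 m².
Convert: Depth limit h_lim = 0.01845 mm = 1.845e-05 m.
In SI base units, W = 6.857 N, H = 3.499e+09 Pa, K = 2.117e-05.
Volume at the limit: V_lim = h_lim·A = 1.845e-05 · 3.654e-05 = 6.742e-10 m³.
Inverting, life L = V_lim·H/(K·W) = 6.742e-10 · 3.499e+09 / (2.117e-05 · 6.857) = 1.625e+04 m.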